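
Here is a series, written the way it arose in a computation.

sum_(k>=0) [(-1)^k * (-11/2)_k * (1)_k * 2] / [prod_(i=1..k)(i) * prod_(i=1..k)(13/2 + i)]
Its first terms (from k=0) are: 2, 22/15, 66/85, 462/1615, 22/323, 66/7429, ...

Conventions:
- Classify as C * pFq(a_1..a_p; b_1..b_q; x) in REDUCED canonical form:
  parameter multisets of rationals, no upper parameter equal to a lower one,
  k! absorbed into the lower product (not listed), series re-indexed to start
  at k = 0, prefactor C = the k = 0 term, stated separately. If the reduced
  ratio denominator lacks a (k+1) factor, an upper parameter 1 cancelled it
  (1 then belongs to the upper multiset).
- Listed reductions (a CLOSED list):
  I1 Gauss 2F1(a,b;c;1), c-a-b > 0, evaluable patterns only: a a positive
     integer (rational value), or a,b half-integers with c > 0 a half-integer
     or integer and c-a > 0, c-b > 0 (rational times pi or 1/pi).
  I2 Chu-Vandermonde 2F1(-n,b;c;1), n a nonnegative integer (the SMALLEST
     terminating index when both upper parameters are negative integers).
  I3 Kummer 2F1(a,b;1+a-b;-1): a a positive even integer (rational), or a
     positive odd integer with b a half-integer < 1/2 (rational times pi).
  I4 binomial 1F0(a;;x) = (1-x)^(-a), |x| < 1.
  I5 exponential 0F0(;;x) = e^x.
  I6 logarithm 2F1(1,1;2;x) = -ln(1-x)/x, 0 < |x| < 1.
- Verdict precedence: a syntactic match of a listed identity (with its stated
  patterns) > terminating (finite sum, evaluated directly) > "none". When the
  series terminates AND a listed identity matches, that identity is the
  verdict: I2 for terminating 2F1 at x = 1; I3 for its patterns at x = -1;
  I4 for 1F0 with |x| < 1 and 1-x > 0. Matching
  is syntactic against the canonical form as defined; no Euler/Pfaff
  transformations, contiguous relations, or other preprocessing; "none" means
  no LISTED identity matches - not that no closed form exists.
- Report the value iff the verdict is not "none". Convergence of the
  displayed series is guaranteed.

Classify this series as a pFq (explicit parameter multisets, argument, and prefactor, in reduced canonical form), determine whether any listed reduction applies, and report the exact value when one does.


Canonical form: C = 2 times 2F1 with upper {-11/2, 1}, lower {15/2}, x = -1. Verdict: Kummer (I3) matches (x = -1; c = 15/2 equals 1+a-b for upper {-11/2, 1}: listed pattern). Exact value: (3003/2048) * pi.

First insight: t_0 = 2 here, and the lower running product (C = 2) is a rising factorial.
Consecutive-term ratio: r(k) = (-1) * (k-11/2) (k+1) / [(k+15/2) (k+1)] - rational; roots negated = parameters, x = (-1), C = 2.


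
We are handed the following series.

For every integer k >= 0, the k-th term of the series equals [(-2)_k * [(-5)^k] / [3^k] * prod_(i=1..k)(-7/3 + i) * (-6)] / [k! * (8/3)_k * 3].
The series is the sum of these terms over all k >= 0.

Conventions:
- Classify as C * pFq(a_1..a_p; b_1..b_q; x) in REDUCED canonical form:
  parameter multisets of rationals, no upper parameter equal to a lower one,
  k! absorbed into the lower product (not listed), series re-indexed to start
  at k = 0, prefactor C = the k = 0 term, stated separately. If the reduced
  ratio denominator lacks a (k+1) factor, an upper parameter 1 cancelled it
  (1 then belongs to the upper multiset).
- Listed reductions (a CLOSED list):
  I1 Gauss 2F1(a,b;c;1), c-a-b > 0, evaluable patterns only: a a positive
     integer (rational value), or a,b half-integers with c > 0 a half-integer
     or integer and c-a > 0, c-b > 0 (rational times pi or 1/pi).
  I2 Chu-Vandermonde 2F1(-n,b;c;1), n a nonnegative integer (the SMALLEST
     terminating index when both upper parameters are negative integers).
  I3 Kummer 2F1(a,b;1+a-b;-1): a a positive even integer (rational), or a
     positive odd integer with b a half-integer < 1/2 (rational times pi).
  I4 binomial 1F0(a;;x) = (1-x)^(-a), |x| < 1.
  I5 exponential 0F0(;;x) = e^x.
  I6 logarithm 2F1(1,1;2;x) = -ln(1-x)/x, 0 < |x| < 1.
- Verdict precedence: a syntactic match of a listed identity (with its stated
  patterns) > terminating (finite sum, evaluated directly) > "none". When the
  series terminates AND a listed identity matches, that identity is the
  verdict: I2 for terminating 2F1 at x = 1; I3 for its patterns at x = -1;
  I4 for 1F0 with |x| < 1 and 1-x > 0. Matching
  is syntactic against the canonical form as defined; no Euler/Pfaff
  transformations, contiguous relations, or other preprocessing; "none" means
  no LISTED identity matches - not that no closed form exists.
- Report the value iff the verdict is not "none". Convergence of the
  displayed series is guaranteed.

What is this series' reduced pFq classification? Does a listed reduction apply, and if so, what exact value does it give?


Reduced: x = -5/3, 2F1, upper = {-2, -4/3}, lower = {8/3}, C = -2. Verdict: terminating. (-2)_k vanishes past k = 2, leaving a 3-term sum, computed directly. Its exact value is 107/99.

First insight: with t_0 = -2, the running product (prefactor -2) telescopes to a rising factorial.
Consecutive-term ratio: r(k) = (-5/3) * (k-2) (k-4/3) / [(k+8/3) (k+1)] ; factor over Q: parameters, x = (-5/3), and C = -2.


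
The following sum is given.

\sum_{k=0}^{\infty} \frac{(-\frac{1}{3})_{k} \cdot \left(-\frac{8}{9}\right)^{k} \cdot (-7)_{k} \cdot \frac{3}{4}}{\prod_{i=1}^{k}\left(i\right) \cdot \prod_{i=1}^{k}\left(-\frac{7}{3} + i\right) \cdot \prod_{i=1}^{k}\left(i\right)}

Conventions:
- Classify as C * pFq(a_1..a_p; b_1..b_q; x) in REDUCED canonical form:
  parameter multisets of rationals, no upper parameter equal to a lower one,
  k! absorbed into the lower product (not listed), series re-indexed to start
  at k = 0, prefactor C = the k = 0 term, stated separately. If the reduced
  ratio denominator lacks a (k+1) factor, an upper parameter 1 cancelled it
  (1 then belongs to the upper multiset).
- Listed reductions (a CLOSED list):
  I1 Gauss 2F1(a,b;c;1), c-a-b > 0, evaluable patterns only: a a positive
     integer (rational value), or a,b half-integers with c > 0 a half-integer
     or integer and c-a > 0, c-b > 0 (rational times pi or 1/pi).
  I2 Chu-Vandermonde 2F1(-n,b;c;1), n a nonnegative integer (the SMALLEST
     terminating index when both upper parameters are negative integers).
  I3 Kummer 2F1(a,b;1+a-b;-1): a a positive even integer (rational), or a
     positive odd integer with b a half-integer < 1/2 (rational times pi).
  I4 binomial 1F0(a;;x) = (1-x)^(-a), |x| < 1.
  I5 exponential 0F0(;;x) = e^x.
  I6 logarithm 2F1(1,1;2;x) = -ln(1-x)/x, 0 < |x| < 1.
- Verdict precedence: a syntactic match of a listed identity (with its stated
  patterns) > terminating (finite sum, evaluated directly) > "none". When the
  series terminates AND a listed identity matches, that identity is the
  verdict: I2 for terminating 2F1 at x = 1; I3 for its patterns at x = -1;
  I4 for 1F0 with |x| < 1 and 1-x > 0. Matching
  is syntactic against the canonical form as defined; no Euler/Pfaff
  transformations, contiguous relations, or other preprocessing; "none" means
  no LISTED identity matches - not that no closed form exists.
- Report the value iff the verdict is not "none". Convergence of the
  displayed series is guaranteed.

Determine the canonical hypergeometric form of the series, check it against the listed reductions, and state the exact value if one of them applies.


At argument -\frac{8}{9}: a 2F2 with upper {-7, -\frac{1}{3}}, lower {-\frac{4}{3}, 1}, scaled by C = \frac{3}{4}. Verdict: terminating - no listed pattern fits, but -7 in the upper list cuts the series at k = 7; direct evaluation. Sum: -\frac{13286772019}{2008846980}.

Structural cue: t_0 being \frac{3}{4}, the product of the first k integers (C = 3/4) is k!.
Consecutive-term ratio: r(k) = -\frac{8}{9} * (k-7) (k-\frac{1}{3}) / [(k-\frac{4}{3}) (k+1) (k+1)] - poly over poly, x = -\frac{8}{9} from leading terms; C = \frac{3}{4} at k = 0.


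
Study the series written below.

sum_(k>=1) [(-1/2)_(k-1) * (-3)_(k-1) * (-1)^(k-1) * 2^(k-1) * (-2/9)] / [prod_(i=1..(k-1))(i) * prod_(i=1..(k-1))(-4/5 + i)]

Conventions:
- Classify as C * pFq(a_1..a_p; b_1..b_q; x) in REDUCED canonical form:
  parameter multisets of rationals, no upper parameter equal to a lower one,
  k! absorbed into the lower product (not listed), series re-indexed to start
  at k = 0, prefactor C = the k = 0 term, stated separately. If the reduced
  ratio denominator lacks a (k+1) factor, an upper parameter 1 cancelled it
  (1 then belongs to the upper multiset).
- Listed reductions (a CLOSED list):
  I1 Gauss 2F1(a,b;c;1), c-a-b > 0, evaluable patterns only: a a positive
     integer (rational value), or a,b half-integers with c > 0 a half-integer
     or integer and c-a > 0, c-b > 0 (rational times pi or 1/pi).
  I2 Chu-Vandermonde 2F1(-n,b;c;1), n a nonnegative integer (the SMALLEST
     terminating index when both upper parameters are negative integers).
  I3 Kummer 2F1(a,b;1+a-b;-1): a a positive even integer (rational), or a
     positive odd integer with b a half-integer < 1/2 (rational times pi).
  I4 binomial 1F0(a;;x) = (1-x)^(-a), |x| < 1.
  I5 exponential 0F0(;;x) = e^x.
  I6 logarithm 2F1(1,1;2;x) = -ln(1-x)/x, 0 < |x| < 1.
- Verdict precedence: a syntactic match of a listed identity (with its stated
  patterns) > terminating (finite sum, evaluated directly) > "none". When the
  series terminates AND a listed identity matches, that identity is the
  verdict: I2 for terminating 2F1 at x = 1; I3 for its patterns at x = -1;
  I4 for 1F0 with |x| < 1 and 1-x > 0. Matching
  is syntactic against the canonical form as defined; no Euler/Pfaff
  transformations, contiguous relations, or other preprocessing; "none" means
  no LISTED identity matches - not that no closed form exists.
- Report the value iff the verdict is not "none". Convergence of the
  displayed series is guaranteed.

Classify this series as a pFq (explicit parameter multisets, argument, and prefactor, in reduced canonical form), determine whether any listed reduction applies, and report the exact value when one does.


x = -2 here; the reduced form reads 2F1, upper {-3, -1/2}, lower {1/5}, C = -2/9. Verdict: terminating - the sum ends at index 3 because -3 is a negative integer; exact evaluation follows. Exact value: 236/33.

Key step: from the first term -2/9: the product of the first k integers (C = -2/9, x = -2) is k!.
Adjacent-term ratio: r(k) = (-2) * (k-3) (k-1/2) / [(k+1/5) (k+1)] - rational; roots negated = parameters, x = (-2), C = -2/9.


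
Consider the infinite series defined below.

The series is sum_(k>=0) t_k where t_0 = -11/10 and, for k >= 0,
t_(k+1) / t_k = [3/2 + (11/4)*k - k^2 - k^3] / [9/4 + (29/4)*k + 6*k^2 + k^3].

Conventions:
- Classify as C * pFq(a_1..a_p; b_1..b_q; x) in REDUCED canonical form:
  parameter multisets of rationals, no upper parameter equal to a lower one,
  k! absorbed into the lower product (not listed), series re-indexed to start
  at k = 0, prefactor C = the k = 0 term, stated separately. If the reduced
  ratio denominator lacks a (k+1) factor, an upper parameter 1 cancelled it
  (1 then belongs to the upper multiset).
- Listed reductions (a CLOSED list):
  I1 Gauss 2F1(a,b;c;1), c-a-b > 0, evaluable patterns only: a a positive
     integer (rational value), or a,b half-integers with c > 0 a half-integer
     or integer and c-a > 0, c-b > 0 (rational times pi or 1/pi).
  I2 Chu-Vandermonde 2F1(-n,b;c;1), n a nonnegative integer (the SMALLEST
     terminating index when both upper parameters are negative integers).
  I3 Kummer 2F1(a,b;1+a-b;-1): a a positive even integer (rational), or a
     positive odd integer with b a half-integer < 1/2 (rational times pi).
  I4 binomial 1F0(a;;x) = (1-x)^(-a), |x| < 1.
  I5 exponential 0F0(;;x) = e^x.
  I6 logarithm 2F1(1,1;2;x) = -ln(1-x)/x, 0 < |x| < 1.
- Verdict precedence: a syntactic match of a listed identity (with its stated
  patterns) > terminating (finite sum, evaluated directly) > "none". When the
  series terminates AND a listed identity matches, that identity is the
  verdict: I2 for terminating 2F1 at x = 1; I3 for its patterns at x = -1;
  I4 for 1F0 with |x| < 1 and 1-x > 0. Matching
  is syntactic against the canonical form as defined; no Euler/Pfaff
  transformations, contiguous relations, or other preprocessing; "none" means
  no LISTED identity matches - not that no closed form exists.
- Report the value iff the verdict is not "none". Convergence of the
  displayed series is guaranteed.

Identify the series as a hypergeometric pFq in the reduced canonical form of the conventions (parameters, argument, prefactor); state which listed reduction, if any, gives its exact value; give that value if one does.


With C = -11/10: the canonical form is 2F1(-3/2, 2; 9/2; -1). Verdict: the Kummer evaluation I3 fires (x = -1; c = 9/2 equals 1+a-b for upper {-3/2, 2}: listed pattern). Exact value: -77/40.

The tell: from the first term -11/10: factor the ratio over Q (prefactor -11/10): negated roots = parameters.
Adjacent-term ratio: r(k) = (-1) * (k-3/2) (k+2) / [(k+9/2) (k+1)] - rational in k. x = (-1); t_0 = -11/10; negate the roots.


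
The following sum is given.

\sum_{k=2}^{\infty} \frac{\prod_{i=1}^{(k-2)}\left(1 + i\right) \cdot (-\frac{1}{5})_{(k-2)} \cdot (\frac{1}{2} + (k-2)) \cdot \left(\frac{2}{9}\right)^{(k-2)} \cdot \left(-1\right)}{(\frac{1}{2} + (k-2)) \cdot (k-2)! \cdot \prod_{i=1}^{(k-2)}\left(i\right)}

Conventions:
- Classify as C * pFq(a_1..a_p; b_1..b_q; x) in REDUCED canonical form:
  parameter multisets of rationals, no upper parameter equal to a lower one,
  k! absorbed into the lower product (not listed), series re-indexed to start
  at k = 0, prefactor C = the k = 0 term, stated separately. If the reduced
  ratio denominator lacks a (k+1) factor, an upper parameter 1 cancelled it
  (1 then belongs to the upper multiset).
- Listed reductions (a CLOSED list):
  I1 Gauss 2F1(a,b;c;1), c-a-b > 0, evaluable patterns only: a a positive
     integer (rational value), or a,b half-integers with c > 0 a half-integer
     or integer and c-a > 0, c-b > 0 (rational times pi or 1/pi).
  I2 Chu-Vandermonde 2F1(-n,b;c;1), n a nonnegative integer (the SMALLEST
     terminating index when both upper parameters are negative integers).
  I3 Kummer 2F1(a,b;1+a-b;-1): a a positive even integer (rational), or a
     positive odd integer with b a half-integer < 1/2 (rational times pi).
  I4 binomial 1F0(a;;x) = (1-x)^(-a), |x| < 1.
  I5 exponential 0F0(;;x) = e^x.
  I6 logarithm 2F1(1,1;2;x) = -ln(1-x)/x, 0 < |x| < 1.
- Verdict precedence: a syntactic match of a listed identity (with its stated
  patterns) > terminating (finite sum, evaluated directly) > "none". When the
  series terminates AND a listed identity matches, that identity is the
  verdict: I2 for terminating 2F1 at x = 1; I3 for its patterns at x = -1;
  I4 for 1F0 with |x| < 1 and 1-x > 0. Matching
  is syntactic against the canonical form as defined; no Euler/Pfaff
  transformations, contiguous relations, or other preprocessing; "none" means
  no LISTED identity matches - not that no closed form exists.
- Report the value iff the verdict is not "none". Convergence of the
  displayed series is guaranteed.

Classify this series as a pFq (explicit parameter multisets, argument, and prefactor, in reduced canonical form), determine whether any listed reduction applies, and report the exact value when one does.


Prefactor -1, argument \frac{2}{9}: 2F1 with upper {-\frac{1}{5}, 2} over lower {1}. Verdict: no listed reduction: x = \frac{2}{9} and upper {-\frac{1}{5}, 2} fail every I1-I6 pattern.

The tell: t_0 being -1, the lower running product (C = -1, x = 2/9) is a rising factorial.
Term ratio: r(k) = \frac{2}{9} * (k-\frac{1}{5}) (k+2) / [(k+1) (k+1)] ; factor over Q: parameters, x = \frac{2}{9}, and C = -1.


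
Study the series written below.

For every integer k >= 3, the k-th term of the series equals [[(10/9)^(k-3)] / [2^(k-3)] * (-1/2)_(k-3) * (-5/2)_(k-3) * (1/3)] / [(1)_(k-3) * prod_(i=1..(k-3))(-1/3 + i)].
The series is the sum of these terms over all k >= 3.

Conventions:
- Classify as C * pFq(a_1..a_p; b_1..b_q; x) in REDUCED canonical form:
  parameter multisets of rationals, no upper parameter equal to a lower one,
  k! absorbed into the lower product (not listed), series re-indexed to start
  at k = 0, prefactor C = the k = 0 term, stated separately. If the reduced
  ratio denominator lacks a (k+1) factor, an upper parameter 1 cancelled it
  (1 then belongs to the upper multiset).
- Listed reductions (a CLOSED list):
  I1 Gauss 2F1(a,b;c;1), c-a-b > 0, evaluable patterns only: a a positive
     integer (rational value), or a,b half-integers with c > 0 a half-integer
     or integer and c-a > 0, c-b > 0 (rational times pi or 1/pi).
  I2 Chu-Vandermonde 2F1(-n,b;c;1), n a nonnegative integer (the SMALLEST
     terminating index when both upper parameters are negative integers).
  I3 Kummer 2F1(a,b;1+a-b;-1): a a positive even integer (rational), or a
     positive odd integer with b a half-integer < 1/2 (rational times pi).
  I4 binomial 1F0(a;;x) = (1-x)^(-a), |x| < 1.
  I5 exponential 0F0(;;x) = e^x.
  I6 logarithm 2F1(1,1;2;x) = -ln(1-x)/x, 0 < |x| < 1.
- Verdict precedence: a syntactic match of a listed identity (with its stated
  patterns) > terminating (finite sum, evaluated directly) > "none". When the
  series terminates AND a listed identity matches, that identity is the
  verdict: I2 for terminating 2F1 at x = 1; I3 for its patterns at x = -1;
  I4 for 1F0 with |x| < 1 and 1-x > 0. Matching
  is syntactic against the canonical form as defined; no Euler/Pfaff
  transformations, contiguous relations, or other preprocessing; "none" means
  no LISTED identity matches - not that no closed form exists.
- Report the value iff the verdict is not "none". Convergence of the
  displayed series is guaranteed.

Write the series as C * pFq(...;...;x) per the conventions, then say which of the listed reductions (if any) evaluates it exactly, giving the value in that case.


Reduced: x = 5/9, 2F1, upper = {-5/2, -1/2}, lower = {2/3}, C = 1/3. Verdict: none - at argument 5/9 the multisets {-5/2, -1/2} ; {2/3} match no listed identity.

Structural cue: t_0 being 1/3, (1)_k (C = 1/3, x = 5/9) is k! itself.
Term ratio: r(k) = (5/9) * (k-5/2) (k-1/2) / [(k+2/3) (k+1)] - rational in k, leading ratio (5/9); with t_0 = 1/3, classification follows.


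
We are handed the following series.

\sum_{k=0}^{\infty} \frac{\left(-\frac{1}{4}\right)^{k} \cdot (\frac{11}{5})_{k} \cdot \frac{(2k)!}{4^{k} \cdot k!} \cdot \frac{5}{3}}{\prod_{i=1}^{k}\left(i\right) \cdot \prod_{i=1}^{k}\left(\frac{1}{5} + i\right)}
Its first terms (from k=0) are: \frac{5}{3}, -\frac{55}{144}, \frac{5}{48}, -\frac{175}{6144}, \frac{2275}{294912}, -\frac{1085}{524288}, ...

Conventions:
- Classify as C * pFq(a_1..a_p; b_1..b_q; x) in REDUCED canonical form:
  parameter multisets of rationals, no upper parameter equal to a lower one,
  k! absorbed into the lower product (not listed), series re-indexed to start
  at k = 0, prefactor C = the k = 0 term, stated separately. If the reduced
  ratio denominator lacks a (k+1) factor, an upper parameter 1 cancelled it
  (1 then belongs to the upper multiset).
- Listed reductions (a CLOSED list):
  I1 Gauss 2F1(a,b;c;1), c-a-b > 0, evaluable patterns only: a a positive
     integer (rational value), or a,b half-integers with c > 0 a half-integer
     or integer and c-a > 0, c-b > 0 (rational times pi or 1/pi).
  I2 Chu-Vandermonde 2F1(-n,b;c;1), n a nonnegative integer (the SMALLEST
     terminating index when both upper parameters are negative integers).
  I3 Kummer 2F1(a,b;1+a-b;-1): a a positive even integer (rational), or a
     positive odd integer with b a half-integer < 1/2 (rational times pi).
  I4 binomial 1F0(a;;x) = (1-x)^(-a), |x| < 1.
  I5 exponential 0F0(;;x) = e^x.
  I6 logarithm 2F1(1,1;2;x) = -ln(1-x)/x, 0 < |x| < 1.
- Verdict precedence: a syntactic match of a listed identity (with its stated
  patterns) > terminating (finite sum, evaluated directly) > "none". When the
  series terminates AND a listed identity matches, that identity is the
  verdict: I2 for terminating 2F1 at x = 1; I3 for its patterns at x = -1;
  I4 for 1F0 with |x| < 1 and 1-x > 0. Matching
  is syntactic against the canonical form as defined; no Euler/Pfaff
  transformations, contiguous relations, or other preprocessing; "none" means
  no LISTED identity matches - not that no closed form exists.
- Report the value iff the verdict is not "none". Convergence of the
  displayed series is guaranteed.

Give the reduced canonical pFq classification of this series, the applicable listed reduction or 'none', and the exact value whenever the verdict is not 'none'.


Prefactor \frac{5}{3}, argument -\frac{1}{4}: 2F1 with upper {\frac{1}{2}, \frac{11}{5}} over lower {\frac{6}{5}}. Verdict: no listed reduction: x = -\frac{1}{4} and upper {\frac{1}{2}, \frac{11}{5}} fail every I1-I6 pattern.

First insight: with t_0 = \frac{5}{3}, the (2k)!/(4^k k!) block (C = 5/3) is the Pochhammer (1/2)_k.
Step ratio: r(k) = -\frac{1}{4} * (k+\frac{1}{2}) (k+\frac{11}{5}) / [(k+\frac{6}{5}) (k+1)] - poly over poly, x = -\frac{1}{4} from leading terms; C = \frac{5}{3} at k = 0.


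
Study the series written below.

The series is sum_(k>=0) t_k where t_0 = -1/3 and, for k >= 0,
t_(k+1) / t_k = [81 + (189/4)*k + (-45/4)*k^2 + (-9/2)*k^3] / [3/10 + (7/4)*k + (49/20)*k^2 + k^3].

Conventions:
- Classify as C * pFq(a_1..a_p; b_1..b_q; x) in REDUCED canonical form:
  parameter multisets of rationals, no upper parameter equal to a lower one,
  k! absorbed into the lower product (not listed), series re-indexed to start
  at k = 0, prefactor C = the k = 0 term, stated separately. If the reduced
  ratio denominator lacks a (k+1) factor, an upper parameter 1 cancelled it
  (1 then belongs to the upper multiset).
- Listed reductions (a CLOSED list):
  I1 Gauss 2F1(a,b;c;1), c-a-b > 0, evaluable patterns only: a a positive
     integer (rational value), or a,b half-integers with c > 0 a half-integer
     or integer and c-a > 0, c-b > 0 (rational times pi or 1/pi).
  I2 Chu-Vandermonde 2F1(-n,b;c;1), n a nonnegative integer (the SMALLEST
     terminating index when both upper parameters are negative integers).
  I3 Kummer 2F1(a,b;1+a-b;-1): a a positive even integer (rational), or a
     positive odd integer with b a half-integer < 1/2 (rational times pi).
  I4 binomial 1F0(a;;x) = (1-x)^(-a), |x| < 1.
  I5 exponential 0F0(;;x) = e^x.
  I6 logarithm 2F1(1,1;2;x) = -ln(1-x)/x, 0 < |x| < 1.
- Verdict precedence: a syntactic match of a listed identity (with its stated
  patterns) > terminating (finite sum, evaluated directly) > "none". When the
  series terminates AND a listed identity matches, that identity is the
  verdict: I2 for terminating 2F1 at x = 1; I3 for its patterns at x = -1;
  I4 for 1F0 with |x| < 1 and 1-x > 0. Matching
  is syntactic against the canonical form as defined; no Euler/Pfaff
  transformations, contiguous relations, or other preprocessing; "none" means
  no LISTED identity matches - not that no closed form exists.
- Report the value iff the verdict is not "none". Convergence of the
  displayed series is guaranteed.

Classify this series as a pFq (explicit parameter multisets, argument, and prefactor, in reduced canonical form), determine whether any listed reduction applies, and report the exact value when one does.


The series (x = -9/2) is 3F2: upper {-3, 3/2, 4}, lower {1/4, 6/5}, prefactor -1/3. Verdict: terminating - no listed pattern fits, but -3 in the upper list cuts the series at k = 3; direct evaluation. Sum: -1318049/132.

First insight: with t_0 = -1/3, roots of the ratio polynomials (C = -1/3) are the negated parameters.
Ratio: r(k) = (-9/2) * (k-3) (k+3/2) (k+4) / [(k+1/4) (k+6/5) (k+1)] ; factor over Q: parameters, x = (-9/2), and C = -1/3.


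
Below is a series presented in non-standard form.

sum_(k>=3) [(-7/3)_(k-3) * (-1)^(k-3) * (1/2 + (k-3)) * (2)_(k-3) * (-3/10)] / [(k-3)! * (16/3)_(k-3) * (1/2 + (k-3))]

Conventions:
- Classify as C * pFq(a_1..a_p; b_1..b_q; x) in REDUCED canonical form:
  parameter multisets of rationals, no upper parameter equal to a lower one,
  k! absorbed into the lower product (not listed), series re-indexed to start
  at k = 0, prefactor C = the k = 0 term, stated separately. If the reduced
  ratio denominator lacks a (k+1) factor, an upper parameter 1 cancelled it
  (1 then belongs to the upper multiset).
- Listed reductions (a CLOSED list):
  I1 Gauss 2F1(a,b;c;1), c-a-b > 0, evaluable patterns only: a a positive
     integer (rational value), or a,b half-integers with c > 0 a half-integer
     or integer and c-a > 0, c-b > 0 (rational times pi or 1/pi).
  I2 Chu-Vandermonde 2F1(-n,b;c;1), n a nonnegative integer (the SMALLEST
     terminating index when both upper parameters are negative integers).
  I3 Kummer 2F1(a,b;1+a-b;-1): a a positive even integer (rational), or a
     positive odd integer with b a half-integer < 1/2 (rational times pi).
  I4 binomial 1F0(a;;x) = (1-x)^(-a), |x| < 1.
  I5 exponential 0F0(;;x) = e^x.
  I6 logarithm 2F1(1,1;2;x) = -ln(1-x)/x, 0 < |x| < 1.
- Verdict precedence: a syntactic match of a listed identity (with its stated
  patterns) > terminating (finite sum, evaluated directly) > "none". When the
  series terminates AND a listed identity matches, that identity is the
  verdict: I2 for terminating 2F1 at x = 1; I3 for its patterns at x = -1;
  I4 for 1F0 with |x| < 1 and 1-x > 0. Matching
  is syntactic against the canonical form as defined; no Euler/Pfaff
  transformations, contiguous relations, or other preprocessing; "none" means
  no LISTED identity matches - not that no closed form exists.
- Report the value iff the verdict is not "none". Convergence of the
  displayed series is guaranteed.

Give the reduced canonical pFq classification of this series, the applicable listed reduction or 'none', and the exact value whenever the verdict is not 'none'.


x = -1 here; the reduced form reads 2F1, upper {-7/3, 2}, lower {16/3}, C = -3/10. Verdict: the Kummer evaluation I3 matches (x = -1; c = 16/3 equals 1+a-b for upper {-7/3, 2}: listed pattern). Its exact value is -13/20.

The tell: t_0 being -3/10, k + 1/2 divides numerator and denominator alike; C = -3/10, x = -1 after cancelling.
Ratio: r(k) = (-1) * (k-7/3) (k+2) / [(k+16/3) (k+1)] ; factor over Q: parameters, x = (-1), and C = -3/10.


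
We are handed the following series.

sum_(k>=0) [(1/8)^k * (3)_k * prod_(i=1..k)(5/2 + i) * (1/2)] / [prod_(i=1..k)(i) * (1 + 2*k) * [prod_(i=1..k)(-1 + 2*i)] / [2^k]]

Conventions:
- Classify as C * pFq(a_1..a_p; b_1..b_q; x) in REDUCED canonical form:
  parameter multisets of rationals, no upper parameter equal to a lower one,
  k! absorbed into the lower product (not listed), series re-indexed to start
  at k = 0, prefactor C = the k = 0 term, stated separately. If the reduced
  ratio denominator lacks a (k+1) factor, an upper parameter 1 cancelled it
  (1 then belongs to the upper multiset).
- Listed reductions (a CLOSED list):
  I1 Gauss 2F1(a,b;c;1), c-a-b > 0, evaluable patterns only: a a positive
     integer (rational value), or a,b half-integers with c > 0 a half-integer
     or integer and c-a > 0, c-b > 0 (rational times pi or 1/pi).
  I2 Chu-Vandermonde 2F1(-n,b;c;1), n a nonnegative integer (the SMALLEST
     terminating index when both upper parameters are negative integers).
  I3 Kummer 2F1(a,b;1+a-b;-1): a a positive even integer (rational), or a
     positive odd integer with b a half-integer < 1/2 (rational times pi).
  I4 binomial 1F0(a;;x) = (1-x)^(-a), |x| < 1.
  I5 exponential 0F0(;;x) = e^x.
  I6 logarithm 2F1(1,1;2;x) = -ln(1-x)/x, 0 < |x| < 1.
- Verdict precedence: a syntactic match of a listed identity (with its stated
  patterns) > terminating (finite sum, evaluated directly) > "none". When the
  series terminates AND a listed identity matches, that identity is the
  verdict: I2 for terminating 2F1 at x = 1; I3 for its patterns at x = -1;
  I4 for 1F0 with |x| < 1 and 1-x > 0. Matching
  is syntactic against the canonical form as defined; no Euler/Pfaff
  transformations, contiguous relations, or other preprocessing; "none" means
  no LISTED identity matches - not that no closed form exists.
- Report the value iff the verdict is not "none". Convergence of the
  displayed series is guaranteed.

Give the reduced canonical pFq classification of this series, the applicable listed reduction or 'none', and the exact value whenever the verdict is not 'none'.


Prefactor 1/2, argument 1/8: 2F1 with upper {3, 7/2} over lower {3/2}. Verdict: no listed reduction: x = 1/8 and upper {3, 7/2} fail every I1-I6 pattern.

Key observation: t_0 being 1/2, the lower (2k+1) factor (C = 1/2, x = 1/8) shifts a half-integer Pochhammer.
Step ratio: r(k) = (1/8) * (k+3) (k+7/2) / [(k+3/2) (k+1)] - rational in k. x = (1/8); t_0 = 1/2; negate the roots.


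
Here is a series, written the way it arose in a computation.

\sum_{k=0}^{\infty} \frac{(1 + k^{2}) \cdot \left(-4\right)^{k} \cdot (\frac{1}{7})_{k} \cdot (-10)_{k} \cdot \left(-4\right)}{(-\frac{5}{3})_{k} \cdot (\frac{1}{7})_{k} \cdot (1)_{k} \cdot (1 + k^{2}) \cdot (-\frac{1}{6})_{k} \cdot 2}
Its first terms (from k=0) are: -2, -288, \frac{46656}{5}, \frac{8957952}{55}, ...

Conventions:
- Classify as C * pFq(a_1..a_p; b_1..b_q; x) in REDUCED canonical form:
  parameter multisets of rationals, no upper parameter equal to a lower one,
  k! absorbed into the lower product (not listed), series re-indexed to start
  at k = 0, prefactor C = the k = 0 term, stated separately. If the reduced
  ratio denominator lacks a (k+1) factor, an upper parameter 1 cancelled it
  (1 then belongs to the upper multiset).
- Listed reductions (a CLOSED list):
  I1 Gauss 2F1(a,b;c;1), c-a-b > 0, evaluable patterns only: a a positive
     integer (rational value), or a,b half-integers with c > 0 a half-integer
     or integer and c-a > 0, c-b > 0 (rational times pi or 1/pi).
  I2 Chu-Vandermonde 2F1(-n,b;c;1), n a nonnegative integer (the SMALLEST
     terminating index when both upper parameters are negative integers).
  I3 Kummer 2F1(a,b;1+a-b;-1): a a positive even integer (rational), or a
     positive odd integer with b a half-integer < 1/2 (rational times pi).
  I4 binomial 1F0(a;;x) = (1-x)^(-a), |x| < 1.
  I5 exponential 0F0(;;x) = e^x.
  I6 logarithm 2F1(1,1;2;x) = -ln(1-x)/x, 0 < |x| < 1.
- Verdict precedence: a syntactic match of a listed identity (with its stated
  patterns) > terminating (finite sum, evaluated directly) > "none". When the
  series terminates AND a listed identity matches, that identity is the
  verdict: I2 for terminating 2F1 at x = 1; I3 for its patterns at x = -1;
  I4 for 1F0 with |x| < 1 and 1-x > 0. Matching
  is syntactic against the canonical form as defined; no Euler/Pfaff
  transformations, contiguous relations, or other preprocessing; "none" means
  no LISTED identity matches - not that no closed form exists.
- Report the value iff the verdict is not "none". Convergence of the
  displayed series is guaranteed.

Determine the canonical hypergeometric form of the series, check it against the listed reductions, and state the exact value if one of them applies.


Classification (C = -2): 1F2 with upper {-10}, lower {-\frac{5}{3}, -\frac{1}{6}}, argument x = -4. Verdict: terminating - the sum ends at index 10 because -10 is a negative integer; exact evaluation follows. Value: \frac{41920005784343858895842}{62350772578469375}.

The tell: x = -4 and (1)_k (prefactor -2) is k! itself.
Adjacent-term ratio: r(k) = -4 * (k-10) / [(k-\frac{5}{3}) (k-\frac{1}{6}) (k+1)] - rational in k. x = -4; t_0 = -2; negate the roots.


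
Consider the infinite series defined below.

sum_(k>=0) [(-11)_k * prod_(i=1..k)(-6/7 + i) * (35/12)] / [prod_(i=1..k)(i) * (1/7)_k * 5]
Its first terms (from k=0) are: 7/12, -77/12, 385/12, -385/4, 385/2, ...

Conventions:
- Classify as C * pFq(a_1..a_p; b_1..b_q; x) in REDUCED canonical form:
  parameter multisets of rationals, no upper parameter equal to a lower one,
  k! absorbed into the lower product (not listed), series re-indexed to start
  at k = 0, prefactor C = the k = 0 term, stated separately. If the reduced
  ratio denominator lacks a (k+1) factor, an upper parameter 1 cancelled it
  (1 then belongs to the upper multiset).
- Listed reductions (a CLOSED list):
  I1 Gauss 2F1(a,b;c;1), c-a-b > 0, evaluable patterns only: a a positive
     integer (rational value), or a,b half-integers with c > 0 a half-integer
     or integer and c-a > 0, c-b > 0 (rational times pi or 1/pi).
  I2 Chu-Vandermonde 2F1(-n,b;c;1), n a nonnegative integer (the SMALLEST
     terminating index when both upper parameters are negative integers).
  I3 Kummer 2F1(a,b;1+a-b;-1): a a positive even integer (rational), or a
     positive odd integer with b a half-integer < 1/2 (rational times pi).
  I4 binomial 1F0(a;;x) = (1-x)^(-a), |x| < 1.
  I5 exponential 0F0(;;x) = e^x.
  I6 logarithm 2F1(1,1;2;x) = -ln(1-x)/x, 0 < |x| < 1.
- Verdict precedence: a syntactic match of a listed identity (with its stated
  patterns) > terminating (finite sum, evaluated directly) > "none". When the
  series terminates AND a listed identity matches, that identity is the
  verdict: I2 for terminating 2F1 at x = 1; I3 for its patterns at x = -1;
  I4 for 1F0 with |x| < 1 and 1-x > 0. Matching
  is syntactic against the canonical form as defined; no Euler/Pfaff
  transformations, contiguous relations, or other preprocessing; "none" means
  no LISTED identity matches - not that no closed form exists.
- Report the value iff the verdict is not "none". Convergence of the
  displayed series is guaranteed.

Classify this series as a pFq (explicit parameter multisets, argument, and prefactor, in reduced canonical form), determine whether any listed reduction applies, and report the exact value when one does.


Reduced: x = 1, 1F0, upper = {-11}, lower = {-}, C = 7/12. Verdict: terminating. (-11)_k vanishes past k = 11, leaving a 12-term sum, computed directly. Hence: 0.

Key step: t_0 = 7/12 here, and the product of the first k integers (prefactor 7/12) is k!.
Term ratio: r(k) = 1 * (k-11) / [(k+1)] - poly over poly, x = 1 from leading terms; C = 7/12 at k = 0.


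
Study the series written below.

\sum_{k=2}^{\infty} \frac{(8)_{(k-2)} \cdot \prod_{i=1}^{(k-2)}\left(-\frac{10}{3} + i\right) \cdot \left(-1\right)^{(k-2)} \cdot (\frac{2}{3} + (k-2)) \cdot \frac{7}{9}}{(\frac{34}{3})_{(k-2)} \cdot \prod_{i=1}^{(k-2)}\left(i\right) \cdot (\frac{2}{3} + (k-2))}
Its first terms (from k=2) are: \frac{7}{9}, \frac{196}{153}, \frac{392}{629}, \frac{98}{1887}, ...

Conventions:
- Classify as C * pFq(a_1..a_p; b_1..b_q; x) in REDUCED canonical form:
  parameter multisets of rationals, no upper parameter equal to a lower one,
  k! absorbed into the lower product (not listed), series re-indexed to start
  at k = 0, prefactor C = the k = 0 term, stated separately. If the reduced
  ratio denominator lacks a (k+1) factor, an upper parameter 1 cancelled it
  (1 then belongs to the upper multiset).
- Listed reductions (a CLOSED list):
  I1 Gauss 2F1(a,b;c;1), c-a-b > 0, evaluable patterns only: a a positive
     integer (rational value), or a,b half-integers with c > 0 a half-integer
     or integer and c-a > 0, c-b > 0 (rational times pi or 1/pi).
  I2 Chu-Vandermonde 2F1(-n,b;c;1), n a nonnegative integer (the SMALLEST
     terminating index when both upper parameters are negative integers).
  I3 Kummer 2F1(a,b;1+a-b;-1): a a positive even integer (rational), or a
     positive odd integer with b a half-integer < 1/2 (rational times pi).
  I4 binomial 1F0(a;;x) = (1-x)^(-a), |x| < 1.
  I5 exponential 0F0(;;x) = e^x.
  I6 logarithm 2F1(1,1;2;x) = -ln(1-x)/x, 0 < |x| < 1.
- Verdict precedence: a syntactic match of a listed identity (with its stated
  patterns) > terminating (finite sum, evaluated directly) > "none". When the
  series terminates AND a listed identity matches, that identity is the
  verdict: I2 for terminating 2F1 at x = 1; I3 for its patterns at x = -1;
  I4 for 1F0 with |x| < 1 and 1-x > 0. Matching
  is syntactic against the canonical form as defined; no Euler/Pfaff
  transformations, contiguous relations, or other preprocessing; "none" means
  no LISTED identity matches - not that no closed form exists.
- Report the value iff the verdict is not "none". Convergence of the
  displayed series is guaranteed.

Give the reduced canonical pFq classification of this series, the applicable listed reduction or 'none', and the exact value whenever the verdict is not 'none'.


Reduced: x = -1, 2F1, upper = {-\frac{7}{3}, 8}, lower = {\frac{34}{3}}, C = \frac{7}{9}. Verdict at x = -1: the Kummer evaluation I3 matches (x = -1; c = \frac{34}{3} equals 1+a-b for upper {-\frac{7}{3}, 8}: listed pattern). Value: \frac{11935}{4374}.

The tell: from the first term \frac{7}{9}: the product of the first k integers (prefactor 7/9) is k!.
Adjacent-term ratio: r(k) = -1 * (k-\frac{7}{3}) (k+8) / [(k+\frac{34}{3}) (k+1)] - poly over poly, x = -1 from leading terms; C = \frac{7}{9} at k = 0.


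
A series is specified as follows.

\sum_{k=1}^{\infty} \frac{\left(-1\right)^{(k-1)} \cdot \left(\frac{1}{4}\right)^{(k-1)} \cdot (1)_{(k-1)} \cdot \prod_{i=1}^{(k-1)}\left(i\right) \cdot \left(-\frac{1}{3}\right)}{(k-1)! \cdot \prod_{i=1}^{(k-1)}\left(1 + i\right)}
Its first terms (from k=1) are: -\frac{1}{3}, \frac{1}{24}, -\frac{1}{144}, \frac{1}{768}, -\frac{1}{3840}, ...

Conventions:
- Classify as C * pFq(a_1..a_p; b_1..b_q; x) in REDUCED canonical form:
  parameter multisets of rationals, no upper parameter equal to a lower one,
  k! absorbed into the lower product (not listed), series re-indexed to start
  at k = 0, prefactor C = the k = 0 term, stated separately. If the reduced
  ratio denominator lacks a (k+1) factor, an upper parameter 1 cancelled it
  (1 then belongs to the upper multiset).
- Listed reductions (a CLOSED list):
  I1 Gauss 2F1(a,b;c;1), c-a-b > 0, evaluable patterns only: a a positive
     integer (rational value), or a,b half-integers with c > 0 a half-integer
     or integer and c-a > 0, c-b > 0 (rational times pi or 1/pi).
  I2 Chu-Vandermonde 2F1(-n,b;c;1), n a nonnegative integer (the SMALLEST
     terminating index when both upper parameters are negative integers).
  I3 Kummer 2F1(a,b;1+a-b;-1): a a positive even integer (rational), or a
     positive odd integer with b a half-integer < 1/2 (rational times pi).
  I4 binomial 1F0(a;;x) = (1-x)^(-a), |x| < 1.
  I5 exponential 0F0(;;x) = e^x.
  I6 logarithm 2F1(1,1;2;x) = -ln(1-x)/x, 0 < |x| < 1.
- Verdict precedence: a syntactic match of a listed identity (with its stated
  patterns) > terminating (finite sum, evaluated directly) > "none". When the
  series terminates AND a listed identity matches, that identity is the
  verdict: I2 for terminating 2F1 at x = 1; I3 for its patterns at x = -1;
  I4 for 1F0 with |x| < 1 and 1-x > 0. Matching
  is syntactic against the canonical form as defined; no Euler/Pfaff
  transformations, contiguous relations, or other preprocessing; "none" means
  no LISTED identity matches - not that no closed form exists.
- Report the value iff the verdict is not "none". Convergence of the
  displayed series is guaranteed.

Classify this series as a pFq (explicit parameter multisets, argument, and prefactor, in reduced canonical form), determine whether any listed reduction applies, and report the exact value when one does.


Structural cue: t_0 = -\frac{1}{3} here, and the running product (prefactor -1/3) telescopes to a rising factorial.
Step ratio: r(k) = -\frac{1}{4} * (k+1) (k+1) / [(k+2) (k+1)] - rational in k, leading ratio -\frac{1}{4}; with t_0 = -\frac{1}{3}, classification follows.

x = -\frac{1}{4} here; the reduced form reads 2F1, upper {1, 1}, lower {2}, C = -\frac{1}{3}. Verdict (x = -\frac{1}{4}): the I6 logarithm reduction applies (the logarithm: parameters (1,1;2), x = -\frac{1}{4}). Its exact value is \left(-\frac{4}{3}\right) \cdot \ln\left(\frac{5}{4}\right).


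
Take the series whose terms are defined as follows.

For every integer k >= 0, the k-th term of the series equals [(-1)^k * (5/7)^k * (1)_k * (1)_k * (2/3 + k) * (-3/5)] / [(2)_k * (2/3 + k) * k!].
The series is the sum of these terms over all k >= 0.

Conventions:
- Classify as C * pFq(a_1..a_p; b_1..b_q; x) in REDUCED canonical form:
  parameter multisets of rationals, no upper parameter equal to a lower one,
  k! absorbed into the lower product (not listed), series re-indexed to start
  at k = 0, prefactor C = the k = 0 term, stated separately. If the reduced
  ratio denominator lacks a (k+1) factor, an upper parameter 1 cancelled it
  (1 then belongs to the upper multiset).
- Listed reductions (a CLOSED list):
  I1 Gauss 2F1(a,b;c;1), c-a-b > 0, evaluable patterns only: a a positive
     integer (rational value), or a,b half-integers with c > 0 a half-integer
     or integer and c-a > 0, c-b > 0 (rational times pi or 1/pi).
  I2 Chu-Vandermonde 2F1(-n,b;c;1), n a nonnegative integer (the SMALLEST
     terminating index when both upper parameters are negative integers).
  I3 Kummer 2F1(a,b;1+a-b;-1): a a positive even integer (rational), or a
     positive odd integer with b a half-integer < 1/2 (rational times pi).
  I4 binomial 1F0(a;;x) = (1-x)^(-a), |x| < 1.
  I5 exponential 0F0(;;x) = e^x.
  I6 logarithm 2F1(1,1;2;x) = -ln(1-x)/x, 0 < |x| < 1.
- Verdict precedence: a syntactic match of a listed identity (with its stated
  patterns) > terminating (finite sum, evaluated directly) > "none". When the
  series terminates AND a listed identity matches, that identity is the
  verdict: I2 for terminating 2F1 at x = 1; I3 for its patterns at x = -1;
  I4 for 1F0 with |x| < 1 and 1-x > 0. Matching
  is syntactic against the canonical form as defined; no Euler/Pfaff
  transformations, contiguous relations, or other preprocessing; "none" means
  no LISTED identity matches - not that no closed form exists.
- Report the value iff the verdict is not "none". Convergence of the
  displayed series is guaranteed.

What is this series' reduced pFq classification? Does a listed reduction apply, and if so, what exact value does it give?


The tell: from the first term -3/5: the factor k + 2/3 cancels (top and bottom), leaving C = -3/5.
Ratio: r(k) = (-5/7) * (k+1) (k+1) / [(k+2) (k+1)] - rational; roots negated = parameters, x = (-5/7), C = -3/5.

x = -5/7 here; the reduced form reads 2F1, upper {1, 1}, lower {2}, C = -3/5. Verdict at x = -5/7: the I6 logarithm reduction matches (the logarithm: parameters (1,1;2), x = -5/7). Value: (-21/25) * ln(12/7).
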